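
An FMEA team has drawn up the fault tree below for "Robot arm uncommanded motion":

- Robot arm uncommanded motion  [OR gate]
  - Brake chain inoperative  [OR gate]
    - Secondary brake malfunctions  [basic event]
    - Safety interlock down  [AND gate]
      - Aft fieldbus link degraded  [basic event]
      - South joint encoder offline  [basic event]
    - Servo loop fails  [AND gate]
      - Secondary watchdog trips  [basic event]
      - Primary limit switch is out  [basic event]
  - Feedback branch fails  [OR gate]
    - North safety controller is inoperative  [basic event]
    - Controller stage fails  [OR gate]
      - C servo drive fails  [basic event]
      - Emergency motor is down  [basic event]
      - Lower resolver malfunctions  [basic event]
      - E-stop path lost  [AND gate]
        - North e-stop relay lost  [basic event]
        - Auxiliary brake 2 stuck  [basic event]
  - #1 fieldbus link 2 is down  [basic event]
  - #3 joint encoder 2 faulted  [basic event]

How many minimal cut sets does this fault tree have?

10

Safety interlock down [AND]: one cut set from each child combined → 1 × 1 = 1 cut set(s).
Servo loop fails [AND]: one cut set from each child combined → 1 × 1 = 1 cut set(s).
Brake chain inoperative [OR]: union of children's cut sets → 3 cut set(s).
E-stop path lost [AND]: one cut set from each child combined → 1 × 1 = 1 cut set(s).
Controller stage fails [OR]: union of children's cut sets → 4 cut set(s).
Feedback branch fails [OR]: union of children's cut sets → 5 cut set(s).
Robot arm uncommanded motion [OR]: union of children's cut sets → 10 cut set(s).
Minimal cut sets: {Secondary brake malfunctions}; {Aft fieldbus link degraded, South joint encoder offline}; {Primary limit switch is out, Secondary watchdog trips}; {North safety controller is inoperative}; {C servo drive fails}; {Emergency motor is down}; {Lower resolver malfunctions}; {Auxiliary brake 2 stuck, North e-stop relay lost}; {#1 fieldbus link 2 is down}; {#3 joint encoder 2 faulted}.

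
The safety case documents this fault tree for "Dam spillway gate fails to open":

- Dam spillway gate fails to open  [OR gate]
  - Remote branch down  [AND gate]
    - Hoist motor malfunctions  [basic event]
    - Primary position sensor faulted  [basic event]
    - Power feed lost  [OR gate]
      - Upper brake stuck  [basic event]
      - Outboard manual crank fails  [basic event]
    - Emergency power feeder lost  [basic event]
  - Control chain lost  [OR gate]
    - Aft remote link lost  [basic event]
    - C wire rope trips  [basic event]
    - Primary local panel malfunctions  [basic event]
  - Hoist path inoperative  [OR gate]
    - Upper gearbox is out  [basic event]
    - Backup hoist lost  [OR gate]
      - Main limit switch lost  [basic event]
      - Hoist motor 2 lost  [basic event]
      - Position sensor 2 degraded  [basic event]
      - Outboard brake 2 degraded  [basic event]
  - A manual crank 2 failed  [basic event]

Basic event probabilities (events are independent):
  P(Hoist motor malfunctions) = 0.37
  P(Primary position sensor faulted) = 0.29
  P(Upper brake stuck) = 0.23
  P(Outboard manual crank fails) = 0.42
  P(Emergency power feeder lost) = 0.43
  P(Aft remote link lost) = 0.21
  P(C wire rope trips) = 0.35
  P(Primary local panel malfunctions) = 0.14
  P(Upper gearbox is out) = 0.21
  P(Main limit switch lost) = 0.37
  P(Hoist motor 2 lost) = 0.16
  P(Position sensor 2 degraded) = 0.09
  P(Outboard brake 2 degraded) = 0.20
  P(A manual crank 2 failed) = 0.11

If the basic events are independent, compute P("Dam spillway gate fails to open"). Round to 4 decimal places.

0.8834

P(Power feed lost) [OR] = 1 − (1−0.23) × (1−0.42) = 0.553400
P(Remote branch down) [AND] = 0.37 × 0.29 × 0.553400 × 0.43 = 0.025533
P(Control chain lost) [OR] = 1 − (1−0.21) × (1−0.35) × (1−0.14) = 0.558390
P(Backup hoist lost) [OR] = 1 − (1−0.37) × (1−0.16) × (1−0.09) × (1−0.20) = 0.614742
P(Hoist path inoperative) [OR] = 1 − (1−0.21) × (1−0.614742) = 0.695646
P(Dam spillway gate fails to open) [OR] = 1 − (1−0.025533) × (1−0.558390) × (1−0.695646) × (1−0.11) = 0.883433
Rounded to 4 decimal places: P(Dam spillway gate fails to open) ≈ 0.8834.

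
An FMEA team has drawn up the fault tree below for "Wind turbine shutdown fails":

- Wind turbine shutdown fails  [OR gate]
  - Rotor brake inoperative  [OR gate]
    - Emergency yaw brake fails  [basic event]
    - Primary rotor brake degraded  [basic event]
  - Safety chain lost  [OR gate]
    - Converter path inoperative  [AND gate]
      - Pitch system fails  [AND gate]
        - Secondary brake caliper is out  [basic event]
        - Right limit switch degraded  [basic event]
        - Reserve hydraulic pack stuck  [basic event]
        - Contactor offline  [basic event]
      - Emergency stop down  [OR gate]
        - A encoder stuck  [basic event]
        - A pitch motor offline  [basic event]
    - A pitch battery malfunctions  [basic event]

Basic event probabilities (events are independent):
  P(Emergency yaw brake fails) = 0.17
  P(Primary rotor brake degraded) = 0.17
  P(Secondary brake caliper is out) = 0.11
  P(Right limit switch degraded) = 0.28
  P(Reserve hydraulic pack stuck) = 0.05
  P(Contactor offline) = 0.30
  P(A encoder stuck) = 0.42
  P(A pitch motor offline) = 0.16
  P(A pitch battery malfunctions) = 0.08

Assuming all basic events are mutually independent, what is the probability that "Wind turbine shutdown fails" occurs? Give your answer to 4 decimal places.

0.3664

P(Rotor brake inoperative) [OR] = 1 − (1−0.17) × (1−0.17) = 0.311100
P(Pitch system fails) [AND] = 0.11 × 0.28 × 0.05 × 0.30 = 0.000462
P(Emergency stop down) [OR] = 1 − (1−0.42) × (1−0.16) = 0.512800
P(Converter path inoperative) [AND] = 0.000462 × 0.512800 = 0.000237
P(Safety chain lost) [OR] = 1 − (1−0.000237) × (1−0.08) = 0.080218
P(Wind turbine shutdown fails) [OR] = 1 − (1−0.311100) × (1−0.080218) = 0.366362
Rounded to 4 decimal places: P(Wind turbine shutdown fails) ≈ 0.3664.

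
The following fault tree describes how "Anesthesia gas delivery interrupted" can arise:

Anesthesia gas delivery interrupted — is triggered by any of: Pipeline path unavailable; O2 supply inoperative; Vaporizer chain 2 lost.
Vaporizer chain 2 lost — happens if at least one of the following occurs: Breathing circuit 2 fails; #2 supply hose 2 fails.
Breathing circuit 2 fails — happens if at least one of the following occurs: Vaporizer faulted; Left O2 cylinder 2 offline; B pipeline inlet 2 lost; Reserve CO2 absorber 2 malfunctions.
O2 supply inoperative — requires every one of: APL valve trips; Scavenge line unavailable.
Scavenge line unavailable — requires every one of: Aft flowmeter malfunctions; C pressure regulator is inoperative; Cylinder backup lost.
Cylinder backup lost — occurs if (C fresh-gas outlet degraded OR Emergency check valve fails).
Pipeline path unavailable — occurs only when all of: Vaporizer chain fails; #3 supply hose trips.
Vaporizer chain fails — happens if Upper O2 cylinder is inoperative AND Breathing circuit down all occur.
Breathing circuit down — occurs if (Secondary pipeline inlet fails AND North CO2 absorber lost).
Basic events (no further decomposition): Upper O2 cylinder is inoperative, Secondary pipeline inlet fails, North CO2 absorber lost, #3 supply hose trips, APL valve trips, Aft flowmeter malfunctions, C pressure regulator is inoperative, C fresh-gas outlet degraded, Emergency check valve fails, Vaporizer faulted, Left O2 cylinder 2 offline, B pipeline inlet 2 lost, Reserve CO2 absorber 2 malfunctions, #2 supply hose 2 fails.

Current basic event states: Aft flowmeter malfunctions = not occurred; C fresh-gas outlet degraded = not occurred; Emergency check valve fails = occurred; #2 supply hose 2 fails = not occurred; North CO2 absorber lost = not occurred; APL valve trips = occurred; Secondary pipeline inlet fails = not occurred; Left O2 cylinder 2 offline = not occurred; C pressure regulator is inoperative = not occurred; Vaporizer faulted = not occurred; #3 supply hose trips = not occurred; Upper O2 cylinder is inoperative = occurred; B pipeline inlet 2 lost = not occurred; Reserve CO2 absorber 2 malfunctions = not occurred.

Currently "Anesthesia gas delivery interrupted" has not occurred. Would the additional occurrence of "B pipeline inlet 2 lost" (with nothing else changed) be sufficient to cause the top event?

Counterfactual: set "B pipeline inlet 2 lost" to occurred.
Breathing circuit down [AND]: Secondary pipeline inlet fails=not, North CO2 absorber lost=not → not all inputs occur → does not occur.
Vaporizer chain fails [AND]: Upper O2 cylinder is inoperative=occurs, Breathing circuit down=not → not all inputs occur → does not occur.
Pipeline path unavailable [AND]: Vaporizer chain fails=not, #3 supply hose trips=not → not all inputs occur → does not occur.
Cylinder backup lost [OR]: C fresh-gas outlet degraded=not, Emergency check valve fails=occurs → at least one input occurs → occurs.
Scavenge line unavailable [AND]: Aft flowmeter malfunctions=not, C pressure regulator is inoperative=not, Cylinder backup lost=occurs → not all inputs occur → does not occur.
O2 supply inoperative [AND]: APL valve trips=occurs, Scavenge line unavailable=not → not all inputs occur → does not occur.
Breathing circuit 2 fails [OR]: Vaporizer faulted=not, Left O2 cylinder 2 offline=not, B pipeline inlet 2 lost=occurs, Reserve CO2 absorber 2 malfunctions=not → at least one input occurs → occurs.
Vaporizer chain 2 lost [OR]: Breathing circuit 2 fails=occurs, #2 supply hose 2 fails=not → at least one input occurs → occurs.
Anesthesia gas delivery interrupted [OR]: Pipeline path unavailable=not, O2 supply inoperative=not, Vaporizer chain 2 lost=occurs → at least one input occurs → occurs.

Yes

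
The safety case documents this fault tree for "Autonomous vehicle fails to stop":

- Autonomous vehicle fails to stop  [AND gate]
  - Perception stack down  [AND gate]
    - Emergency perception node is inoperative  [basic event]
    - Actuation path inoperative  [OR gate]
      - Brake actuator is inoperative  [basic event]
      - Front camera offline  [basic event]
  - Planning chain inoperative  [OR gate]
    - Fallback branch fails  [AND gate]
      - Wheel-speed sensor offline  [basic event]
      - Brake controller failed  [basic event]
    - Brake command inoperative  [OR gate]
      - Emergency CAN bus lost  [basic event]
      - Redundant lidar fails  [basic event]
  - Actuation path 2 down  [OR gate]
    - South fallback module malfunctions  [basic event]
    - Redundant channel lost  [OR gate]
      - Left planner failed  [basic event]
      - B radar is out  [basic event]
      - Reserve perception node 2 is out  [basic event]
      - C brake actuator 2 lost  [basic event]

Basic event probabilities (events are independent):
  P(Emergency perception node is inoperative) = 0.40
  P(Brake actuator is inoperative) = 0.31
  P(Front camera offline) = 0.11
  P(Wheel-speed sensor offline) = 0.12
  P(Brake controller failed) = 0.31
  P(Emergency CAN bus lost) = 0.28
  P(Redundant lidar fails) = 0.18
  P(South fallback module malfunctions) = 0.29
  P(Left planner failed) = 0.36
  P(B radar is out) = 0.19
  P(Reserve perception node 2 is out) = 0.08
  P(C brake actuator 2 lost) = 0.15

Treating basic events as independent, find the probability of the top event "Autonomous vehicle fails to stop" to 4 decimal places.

0.0474

P(Actuation path inoperative) [OR] = 1 − (1−0.31) × (1−0.11) = 0.385900
P(Perception stack down) [AND] = 0.40 × 0.385900 = 0.154360
P(Fallback branch fails) [AND] = 0.12 × 0.31 = 0.037200
P(Brake command inoperative) [OR] = 1 − (1−0.28) × (1−0.18) = 0.409600
P(Planning chain inoperative) [OR] = 1 − (1−0.037200) × (1−0.409600) = 0.431563
P(Redundant channel lost) [OR] = 1 − (1−0.36) × (1−0.19) × (1−0.08) × (1−0.15) = 0.594611
P(Actuation path 2 down) [OR] = 1 − (1−0.29) × (1−0.594611) = 0.712174
P(Autonomous vehicle fails to stop) [AND] = 0.154360 × 0.431563 × 0.712174 = 0.047442
Rounded to 4 decimal places: P(Autonomous vehicle fails to stop) ≈ 0.0474.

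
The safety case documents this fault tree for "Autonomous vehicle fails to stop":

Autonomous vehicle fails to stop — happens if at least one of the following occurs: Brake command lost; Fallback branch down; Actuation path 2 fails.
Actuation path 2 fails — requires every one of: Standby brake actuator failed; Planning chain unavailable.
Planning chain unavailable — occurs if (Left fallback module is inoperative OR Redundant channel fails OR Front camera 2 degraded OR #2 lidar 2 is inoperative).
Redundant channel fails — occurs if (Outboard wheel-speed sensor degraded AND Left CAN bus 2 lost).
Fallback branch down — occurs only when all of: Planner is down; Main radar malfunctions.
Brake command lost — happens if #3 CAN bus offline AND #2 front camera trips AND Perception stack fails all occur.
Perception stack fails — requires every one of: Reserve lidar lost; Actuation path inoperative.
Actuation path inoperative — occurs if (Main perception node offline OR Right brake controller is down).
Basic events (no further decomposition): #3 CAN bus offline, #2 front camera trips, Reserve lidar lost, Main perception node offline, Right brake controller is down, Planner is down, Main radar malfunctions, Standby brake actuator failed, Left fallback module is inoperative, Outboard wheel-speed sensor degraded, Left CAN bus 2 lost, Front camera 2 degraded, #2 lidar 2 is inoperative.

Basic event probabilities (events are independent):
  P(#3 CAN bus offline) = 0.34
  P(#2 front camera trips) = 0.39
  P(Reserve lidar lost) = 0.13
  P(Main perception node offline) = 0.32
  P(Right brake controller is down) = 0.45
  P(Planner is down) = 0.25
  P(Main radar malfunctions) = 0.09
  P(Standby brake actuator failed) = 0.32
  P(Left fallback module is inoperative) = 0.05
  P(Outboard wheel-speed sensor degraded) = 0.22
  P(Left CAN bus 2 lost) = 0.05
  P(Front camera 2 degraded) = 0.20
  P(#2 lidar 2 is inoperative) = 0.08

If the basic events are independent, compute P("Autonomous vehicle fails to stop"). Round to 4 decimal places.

P(Actuation path inoperative) [OR] = 1 − (1−0.32) × (1−0.45) = 0.626000
P(Perception stack fails) [AND] = 0.13 × 0.626000 = 0.081380
P(Brake command lost) [AND] = 0.34 × 0.39 × 0.081380 = 0.010791
P(Fallback branch down) [AND] = 0.25 × 0.09 = 0.022500
P(Redundant channel fails) [AND] = 0.22 × 0.05 = 0.011000
P(Planning chain unavailable) [OR] = 1 − (1−0.05) × (1−0.011000) × (1−0.20) × (1−0.08) = 0.308491
P(Actuation path 2 fails) [AND] = 0.32 × 0.308491 = 0.098717
P(Autonomous vehicle fails to stop) [OR] = 1 − (1−0.010791) × (1−0.022500) × (1−0.098717) = 0.128503
Rounded to 4 decimal places: P(Autonomous vehicle fails to stop) ≈ 0.1285.

0.1285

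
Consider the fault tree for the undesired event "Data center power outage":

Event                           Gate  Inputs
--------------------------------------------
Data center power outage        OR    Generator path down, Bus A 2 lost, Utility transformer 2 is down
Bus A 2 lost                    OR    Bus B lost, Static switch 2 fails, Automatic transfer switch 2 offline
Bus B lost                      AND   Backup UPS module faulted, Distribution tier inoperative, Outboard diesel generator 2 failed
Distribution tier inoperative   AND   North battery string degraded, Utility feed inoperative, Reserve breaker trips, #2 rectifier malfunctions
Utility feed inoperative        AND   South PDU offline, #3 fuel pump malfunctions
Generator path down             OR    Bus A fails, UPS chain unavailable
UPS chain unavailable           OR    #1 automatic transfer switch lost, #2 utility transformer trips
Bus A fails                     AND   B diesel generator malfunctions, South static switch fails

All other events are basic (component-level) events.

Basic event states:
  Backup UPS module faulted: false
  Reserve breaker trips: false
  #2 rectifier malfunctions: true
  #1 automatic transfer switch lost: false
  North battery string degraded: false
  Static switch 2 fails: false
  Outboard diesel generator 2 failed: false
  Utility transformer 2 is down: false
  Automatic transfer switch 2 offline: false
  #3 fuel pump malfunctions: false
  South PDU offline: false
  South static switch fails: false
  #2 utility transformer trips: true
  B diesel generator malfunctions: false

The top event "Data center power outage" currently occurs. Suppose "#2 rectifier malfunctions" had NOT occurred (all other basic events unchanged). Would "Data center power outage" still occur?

Counterfactual: set "#2 rectifier malfunctions" to not occurred.
Bus A fails [AND]: B diesel generator malfunctions=not, South static switch fails=not → not all inputs occur → does not occur.
UPS chain unavailable [OR]: #1 automatic transfer switch lost=not, #2 utility transformer trips=occurs → at least one input occurs → occurs.
Generator path down [OR]: Bus A fails=not, UPS chain unavailable=occurs → at least one input occurs → occurs.
Utility feed inoperative [AND]: South PDU offline=not, #3 fuel pump malfunctions=not → not all inputs occur → does not occur.
Distribution tier inoperative [AND]: North battery string degraded=not, Utility feed inoperative=not, Reserve breaker trips=not, #2 rectifier malfunctions=not → not all inputs occur → does not occur.
Bus B lost [AND]: Backup UPS module faulted=not, Distribution tier inoperative=not, Outboard diesel generator 2 failed=not → not all inputs occur → does not occur.
Bus A 2 lost [OR]: Bus B lost=not, Static switch 2 fails=not, Automatic transfer switch 2 offline=not → no input occurs → does not occur.
Data center power outage [OR]: Generator path down=occurs, Bus A 2 lost=not, Utility transformer 2 is down=not → at least one input occurs → occurs.

Yes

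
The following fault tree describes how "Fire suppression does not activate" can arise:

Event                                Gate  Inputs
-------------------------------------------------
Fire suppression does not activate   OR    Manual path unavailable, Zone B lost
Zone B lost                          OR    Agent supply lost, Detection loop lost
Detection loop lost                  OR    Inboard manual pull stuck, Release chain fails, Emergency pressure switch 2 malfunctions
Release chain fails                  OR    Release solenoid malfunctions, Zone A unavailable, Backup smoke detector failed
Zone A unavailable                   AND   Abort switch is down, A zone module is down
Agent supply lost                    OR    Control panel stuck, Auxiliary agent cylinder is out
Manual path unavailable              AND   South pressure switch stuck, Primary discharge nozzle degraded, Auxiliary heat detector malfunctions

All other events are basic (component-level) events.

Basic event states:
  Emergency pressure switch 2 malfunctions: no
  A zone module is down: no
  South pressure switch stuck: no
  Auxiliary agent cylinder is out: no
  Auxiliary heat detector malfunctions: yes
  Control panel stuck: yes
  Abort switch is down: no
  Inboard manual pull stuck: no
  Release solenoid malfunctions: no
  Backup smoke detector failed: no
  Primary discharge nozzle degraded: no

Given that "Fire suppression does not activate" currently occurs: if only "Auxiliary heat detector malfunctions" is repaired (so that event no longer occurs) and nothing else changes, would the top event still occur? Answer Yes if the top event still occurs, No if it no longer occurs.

Counterfactual: set "Auxiliary heat detector malfunctions" to not occurred.
Manual path unavailable [AND]: South pressure switch stuck=not, Primary discharge nozzle degraded=not, Auxiliary heat detector malfunctions=not → not all inputs occur → does not occur.
Agent supply lost [OR]: Control panel stuck=occurs, Auxiliary agent cylinder is out=not → at least one input occurs → occurs.
Zone A unavailable [AND]: Abort switch is down=not, A zone module is down=not → not all inputs occur → does not occur.
Release chain fails [OR]: Release solenoid malfunctions=not, Zone A unavailable=not, Backup smoke detector failed=not → no input occurs → does not occur.
Detection loop lost [OR]: Inboard manual pull stuck=not, Release chain fails=not, Emergency pressure switch 2 malfunctions=not → no input occurs → does not occur.
Zone B lost [OR]: Agent supply lost=occurs, Detection loop lost=not → at least one input occurs → occurs.
Fire suppression does not activate [OR]: Manual path unavailable=not, Zone B lost=occurs → at least one input occurs → occurs.

Yes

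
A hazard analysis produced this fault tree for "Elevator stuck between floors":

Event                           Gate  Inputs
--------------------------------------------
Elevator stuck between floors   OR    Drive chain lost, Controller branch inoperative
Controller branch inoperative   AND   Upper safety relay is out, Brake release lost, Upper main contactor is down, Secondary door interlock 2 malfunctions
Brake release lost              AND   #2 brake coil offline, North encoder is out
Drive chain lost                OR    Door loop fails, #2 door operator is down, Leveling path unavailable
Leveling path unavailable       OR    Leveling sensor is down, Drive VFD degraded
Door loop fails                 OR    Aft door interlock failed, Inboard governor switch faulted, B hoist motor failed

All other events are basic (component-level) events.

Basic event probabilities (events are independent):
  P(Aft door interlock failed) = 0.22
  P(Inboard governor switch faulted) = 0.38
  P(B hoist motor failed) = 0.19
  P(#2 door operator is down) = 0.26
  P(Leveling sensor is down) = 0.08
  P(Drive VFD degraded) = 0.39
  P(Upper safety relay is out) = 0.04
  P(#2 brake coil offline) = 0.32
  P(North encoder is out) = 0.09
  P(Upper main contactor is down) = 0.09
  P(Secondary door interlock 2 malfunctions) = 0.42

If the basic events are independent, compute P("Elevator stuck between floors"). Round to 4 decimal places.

0.8373

P(Door loop fails) [OR] = 1 − (1−0.22) × (1−0.38) × (1−0.19) = 0.608284
P(Leveling path unavailable) [OR] = 1 − (1−0.08) × (1−0.39) = 0.438800
P(Drive chain lost) [OR] = 1 − (1−0.608284) × (1−0.26) × (1−0.438800) = 0.837325
P(Brake release lost) [AND] = 0.32 × 0.09 = 0.028800
P(Controller branch inoperative) [AND] = 0.04 × 0.028800 × 0.09 × 0.42 = 0.000044
P(Elevator stuck between floors) [OR] = 1 − (1−0.837325) × (1−0.000044) = 0.837332
Rounded to 4 decimal places: P(Elevator stuck between floors) ≈ 0.8373.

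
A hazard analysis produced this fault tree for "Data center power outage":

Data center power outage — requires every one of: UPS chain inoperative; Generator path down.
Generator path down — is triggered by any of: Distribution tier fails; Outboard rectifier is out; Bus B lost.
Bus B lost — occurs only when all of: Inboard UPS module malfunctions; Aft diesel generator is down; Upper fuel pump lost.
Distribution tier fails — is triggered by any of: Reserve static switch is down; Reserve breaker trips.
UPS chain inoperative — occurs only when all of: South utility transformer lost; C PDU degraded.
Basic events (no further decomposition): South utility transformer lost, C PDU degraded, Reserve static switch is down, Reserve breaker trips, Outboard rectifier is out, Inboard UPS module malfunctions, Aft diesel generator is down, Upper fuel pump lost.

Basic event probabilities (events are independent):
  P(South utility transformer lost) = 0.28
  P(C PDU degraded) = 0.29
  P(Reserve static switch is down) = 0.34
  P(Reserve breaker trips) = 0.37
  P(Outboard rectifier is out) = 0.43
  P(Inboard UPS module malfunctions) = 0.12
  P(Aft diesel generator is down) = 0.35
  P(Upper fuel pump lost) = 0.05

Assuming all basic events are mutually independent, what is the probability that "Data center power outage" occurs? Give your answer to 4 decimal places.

0.0620

P(UPS chain inoperative) [AND] = 0.28 × 0.29 = 0.081200
P(Distribution tier fails) [OR] = 1 − (1−0.34) × (1−0.37) = 0.584200
P(Bus B lost) [AND] = 0.12 × 0.35 × 0.05 = 0.002100
P(Generator path down) [OR] = 1 − (1−0.584200) × (1−0.43) × (1−0.002100) = 0.763492
P(Data center power outage) [AND] = 0.081200 × 0.763492 = 0.061996
Rounded to 4 decimal places: P(Data center power outage) ≈ 0.0620.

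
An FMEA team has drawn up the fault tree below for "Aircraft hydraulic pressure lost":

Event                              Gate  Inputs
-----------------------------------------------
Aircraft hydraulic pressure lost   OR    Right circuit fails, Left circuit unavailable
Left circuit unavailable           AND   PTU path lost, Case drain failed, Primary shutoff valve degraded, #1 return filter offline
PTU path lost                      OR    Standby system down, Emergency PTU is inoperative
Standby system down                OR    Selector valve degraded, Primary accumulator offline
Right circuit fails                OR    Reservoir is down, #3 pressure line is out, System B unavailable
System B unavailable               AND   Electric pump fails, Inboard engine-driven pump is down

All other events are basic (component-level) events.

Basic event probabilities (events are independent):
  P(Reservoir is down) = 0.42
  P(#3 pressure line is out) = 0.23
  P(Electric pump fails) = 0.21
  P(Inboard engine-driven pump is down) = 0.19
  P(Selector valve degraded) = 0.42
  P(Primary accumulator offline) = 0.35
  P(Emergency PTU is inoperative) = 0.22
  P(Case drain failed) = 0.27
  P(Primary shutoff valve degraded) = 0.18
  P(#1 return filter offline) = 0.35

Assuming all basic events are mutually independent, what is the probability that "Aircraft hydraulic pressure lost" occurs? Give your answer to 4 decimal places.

0.5764

P(System B unavailable) [AND] = 0.21 × 0.19 = 0.039900
P(Right circuit fails) [OR] = 1 − (1−0.42) × (1−0.23) × (1−0.039900) = 0.571219
P(Standby system down) [OR] = 1 − (1−0.42) × (1−0.35) = 0.623000
P(PTU path lost) [OR] = 1 − (1−0.623000) × (1−0.22) = 0.705940
P(Left circuit unavailable) [AND] = 0.705940 × 0.27 × 0.18 × 0.35 = 0.012008
P(Aircraft hydraulic pressure lost) [OR] = 1 − (1−0.571219) × (1−0.012008) = 0.576368
Rounded to 4 decimal places: P(Aircraft hydraulic pressure lost) ≈ 0.5764.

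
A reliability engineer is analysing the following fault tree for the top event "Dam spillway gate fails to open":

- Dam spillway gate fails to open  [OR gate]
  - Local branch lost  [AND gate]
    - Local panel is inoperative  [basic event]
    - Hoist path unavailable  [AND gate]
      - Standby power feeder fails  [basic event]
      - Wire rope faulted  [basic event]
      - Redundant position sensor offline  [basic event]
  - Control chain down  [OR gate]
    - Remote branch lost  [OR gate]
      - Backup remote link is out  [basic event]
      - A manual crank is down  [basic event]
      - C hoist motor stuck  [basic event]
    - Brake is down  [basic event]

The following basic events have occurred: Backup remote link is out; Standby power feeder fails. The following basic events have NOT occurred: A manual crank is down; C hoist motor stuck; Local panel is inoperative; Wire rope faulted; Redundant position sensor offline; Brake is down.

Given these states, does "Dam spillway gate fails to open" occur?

Hoist path unavailable [AND]: Standby power feeder fails=occurs, Wire rope faulted=not, Redundant position sensor offline=not → not all inputs occur → does not occur.
Local branch lost [AND]: Local panel is inoperative=not, Hoist path unavailable=not → not all inputs occur → does not occur.
Remote branch lost [OR]: Backup remote link is out=occurs, A manual crank is down=not, C hoist motor stuck=not → at least one input occurs → occurs.
Control chain down [OR]: Remote branch lost=occurs, Brake is down=not → at least one input occurs → occurs.
Dam spillway gate fails to open [OR]: Local branch lost=not, Control chain down=occurs → at least one input occurs → occurs.

Yes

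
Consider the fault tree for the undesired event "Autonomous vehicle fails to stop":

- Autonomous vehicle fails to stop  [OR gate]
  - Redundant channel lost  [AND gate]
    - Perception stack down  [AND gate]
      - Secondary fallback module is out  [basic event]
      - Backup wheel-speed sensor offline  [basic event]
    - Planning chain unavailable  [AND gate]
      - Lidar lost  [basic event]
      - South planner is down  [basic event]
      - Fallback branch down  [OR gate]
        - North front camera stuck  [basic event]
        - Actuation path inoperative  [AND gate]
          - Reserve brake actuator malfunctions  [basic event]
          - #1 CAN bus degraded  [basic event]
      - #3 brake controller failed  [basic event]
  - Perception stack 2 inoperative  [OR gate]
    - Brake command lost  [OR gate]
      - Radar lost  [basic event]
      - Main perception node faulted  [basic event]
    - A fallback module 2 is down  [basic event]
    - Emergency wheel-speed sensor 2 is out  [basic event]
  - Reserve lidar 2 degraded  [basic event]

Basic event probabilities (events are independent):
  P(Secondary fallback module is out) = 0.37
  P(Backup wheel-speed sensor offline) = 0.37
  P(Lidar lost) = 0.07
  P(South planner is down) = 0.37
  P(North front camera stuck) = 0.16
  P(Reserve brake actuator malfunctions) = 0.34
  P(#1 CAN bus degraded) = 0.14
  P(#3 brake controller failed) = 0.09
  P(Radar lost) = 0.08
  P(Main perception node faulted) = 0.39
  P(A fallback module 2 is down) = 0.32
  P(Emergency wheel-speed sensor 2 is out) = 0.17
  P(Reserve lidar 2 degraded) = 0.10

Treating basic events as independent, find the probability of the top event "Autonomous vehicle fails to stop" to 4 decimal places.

P(Perception stack down) [AND] = 0.37 × 0.37 = 0.136900
P(Actuation path inoperative) [AND] = 0.34 × 0.14 = 0.047600
P(Fallback branch down) [OR] = 1 − (1−0.16) × (1−0.047600) = 0.199984
P(Planning chain unavailable) [AND] = 0.07 × 0.37 × 0.199984 × 0.09 = 0.000466
P(Redundant channel lost) [AND] = 0.136900 × 0.000466 = 0.000064
P(Brake command lost) [OR] = 1 − (1−0.08) × (1−0.39) = 0.438800
P(Perception stack 2 inoperative) [OR] = 1 − (1−0.438800) × (1−0.32) × (1−0.17) = 0.683259
P(Autonomous vehicle fails to stop) [OR] = 1 − (1−0.000064) × (1−0.683259) × (1−0.10) = 0.714951
Rounded to 4 decimal places: P(Autonomous vehicle fails to stop) ≈ 0.7150.

0.7150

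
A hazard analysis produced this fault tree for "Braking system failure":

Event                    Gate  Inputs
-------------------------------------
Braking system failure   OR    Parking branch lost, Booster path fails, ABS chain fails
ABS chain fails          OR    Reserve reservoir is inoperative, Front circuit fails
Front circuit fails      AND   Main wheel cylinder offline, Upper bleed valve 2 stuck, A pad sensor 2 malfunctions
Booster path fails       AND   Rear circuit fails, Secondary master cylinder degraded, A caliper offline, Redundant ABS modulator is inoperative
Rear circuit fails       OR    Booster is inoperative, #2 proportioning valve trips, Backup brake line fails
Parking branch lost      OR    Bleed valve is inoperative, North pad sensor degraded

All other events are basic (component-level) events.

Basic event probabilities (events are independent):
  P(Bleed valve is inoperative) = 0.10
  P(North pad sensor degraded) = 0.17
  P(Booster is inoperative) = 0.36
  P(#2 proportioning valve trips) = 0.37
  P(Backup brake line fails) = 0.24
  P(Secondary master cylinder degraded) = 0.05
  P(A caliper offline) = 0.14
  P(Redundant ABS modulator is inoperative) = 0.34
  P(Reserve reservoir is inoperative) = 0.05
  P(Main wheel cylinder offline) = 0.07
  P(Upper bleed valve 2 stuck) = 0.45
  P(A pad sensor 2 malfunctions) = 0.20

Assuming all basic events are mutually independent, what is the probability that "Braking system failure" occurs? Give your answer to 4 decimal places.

P(Parking branch lost) [OR] = 1 − (1−0.10) × (1−0.17) = 0.253000
P(Rear circuit fails) [OR] = 1 − (1−0.36) × (1−0.37) × (1−0.24) = 0.693568
P(Booster path fails) [AND] = 0.693568 × 0.05 × 0.14 × 0.34 = 0.001651
P(Front circuit fails) [AND] = 0.07 × 0.45 × 0.20 = 0.006300
P(ABS chain fails) [OR] = 1 − (1−0.05) × (1−0.006300) = 0.055985
P(Braking system failure) [OR] = 1 − (1−0.253000) × (1−0.001651) × (1−0.055985) = 0.295985
Rounded to 4 decimal places: P(Braking system failure) ≈ 0.2960.

0.2960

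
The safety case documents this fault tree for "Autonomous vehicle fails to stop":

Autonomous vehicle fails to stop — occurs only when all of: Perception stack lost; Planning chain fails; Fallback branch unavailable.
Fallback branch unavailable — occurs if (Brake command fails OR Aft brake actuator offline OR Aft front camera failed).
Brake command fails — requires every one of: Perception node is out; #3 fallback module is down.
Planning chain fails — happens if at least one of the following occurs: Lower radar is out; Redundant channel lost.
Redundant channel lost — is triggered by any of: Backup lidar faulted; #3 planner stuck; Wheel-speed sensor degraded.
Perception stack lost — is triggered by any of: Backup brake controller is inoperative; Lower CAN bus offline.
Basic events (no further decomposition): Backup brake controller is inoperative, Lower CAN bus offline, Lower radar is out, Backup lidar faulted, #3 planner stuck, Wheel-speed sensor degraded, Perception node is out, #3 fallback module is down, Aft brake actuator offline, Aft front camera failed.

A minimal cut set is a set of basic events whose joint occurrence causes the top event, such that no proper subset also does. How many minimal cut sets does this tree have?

24

Perception stack lost [OR]: union of children's cut sets → 2 cut set(s).
Redundant channel lost [OR]: union of children's cut sets → 3 cut set(s).
Planning chain fails [OR]: union of children's cut sets → 4 cut set(s).
Brake command fails [AND]: one cut set from each child combined → 1 × 1 = 1 cut set(s).
Fallback branch unavailable [OR]: union of children's cut sets → 3 cut set(s).
Autonomous vehicle fails to stop [AND]: one cut set from each child combined → 2 × 4 × 3 = 24 cut set(s).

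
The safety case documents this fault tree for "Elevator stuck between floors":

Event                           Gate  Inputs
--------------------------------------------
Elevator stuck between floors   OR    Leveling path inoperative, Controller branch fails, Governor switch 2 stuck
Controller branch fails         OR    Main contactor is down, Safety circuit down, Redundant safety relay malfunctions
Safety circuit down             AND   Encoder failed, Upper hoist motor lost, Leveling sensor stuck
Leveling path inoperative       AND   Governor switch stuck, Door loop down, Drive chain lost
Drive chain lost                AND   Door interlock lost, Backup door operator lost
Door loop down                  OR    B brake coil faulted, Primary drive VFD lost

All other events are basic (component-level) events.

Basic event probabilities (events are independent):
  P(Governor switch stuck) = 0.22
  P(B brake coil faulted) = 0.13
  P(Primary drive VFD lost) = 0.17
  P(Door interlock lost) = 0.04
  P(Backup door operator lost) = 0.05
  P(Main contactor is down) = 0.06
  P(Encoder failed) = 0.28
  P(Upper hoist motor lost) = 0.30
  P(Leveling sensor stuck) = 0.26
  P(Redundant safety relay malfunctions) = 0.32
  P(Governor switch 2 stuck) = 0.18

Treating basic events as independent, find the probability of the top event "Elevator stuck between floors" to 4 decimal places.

P(Door loop down) [OR] = 1 − (1−0.13) × (1−0.17) = 0.277900
P(Drive chain lost) [AND] = 0.04 × 0.05 = 0.002000
P(Leveling path inoperative) [AND] = 0.22 × 0.277900 × 0.002000 = 0.000122
P(Safety circuit down) [AND] = 0.28 × 0.30 × 0.26 = 0.021840
P(Controller branch fails) [OR] = 1 − (1−0.06) × (1−0.021840) × (1−0.32) = 0.374760
P(Elevator stuck between floors) [OR] = 1 − (1−0.000122) × (1−0.374760) × (1−0.18) = 0.487366
Rounded to 4 decimal places: P(Elevator stuck between floors) ≈ 0.4874.

0.4874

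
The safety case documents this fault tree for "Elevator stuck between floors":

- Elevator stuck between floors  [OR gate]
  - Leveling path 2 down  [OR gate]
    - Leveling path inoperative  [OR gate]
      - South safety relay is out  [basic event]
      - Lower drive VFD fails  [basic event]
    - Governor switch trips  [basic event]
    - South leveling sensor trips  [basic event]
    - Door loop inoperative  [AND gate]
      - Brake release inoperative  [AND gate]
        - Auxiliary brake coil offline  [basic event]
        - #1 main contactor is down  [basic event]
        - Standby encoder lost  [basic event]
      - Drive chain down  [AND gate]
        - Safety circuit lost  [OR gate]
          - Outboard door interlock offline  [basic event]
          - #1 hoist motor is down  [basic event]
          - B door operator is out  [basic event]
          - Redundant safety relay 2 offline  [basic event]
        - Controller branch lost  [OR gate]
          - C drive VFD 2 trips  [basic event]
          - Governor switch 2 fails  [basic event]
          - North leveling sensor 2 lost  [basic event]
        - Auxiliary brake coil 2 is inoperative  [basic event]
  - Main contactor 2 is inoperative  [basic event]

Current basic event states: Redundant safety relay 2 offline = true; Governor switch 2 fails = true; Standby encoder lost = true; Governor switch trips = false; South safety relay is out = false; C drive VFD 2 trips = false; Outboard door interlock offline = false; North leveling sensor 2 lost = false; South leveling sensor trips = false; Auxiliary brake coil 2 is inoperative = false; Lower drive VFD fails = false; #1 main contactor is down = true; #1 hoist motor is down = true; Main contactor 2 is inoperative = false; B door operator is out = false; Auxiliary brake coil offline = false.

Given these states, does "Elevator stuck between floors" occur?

Leveling path inoperative [OR]: South safety relay is out=not, Lower drive VFD fails=not → no input occurs → does not occur.
Brake release inoperative [AND]: Auxiliary brake coil offline=not, #1 main contactor is down=occurs, Standby encoder lost=occurs → not all inputs occur → does not occur.
Safety circuit lost [OR]: Outboard door interlock offline=not, #1 hoist motor is down=occurs, B door operator is out=not, Redundant safety relay 2 offline=occurs → at least one input occurs → occurs.
Controller branch lost [OR]: C drive VFD 2 trips=not, Governor switch 2 fails=occurs, North leveling sensor 2 lost=not → at least one input occurs → occurs.
Drive chain down [AND]: Safety circuit lost=occurs, Controller branch lost=occurs, Auxiliary brake coil 2 is inoperative=not → not all inputs occur → does not occur.
Door loop inoperative [AND]: Brake release inoperative=not, Drive chain down=not → not all inputs occur → does not occur.
Leveling path 2 down [OR]: Leveling path inoperative=not, Governor switch trips=not, South leveling sensor trips=not, Door loop inoperative=not → no input occurs → does not occur.
Elevator stuck between floors [OR]: Leveling path 2 down=not, Main contactor 2 is inoperative=not → no input occurs → does not occur.

No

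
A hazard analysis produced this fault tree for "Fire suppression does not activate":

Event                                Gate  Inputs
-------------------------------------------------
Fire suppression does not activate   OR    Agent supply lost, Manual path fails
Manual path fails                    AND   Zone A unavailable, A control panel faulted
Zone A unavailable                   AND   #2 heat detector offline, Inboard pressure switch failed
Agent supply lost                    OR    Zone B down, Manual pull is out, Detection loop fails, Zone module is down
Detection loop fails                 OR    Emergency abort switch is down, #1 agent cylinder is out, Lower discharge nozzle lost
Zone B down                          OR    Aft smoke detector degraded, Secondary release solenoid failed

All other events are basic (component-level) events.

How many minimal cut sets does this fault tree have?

Zone B down [OR]: union of children's cut sets → 2 cut set(s).
Detection loop fails [OR]: union of children's cut sets → 3 cut set(s).
Agent supply lost [OR]: union of children's cut sets → 7 cut set(s).
Zone A unavailable [AND]: one cut set from each child combined → 1 × 1 = 1 cut set(s).
Manual path fails [AND]: one cut set from each child combined → 1 × 1 = 1 cut set(s).
Fire suppression does not activate [OR]: union of children's cut sets → 8 cut set(s).
Minimal cut sets: {Aft smoke detector degraded}; {Secondary release solenoid failed}; {Manual pull is out}; {Emergency abort switch is down}; {#1 agent cylinder is out}; {Lower discharge nozzle lost}; {Zone module is down}; {#2 heat detector offline, A control panel faulted, Inboard pressure switch failed}.

8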